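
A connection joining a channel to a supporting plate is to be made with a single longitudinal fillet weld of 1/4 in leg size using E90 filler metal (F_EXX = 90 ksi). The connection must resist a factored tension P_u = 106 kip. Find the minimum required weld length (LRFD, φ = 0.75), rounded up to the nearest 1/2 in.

Throat t_e = 0.707 × 0.25 = 0.1767 in.
φr_n = 0.75 × 0.6 × 90 × 0.1767 = 7.158 kip/in.
L_req = P_u / φr_n = 106 / 7.158 = 14.81 in total.
Round up → use L = 15 in.

L = 15 in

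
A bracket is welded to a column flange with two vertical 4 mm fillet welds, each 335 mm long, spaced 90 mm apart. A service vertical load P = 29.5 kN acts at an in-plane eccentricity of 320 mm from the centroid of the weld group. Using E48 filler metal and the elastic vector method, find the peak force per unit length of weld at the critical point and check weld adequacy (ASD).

E48XX → F_EXX = 480 MPa.
Total weld length L_w = 670 mm. Treat welds as unit-width lines.
Polar moment about centroid: J = 2[d³/12 + d(b/2)²] = 2[335³/12 + 335×45²] = 7623000 mm³.
Direct shear f_v = P/L_w = 29.5×10³ / 670 = 44.03 N/mm (vertical).
Torsion M = P·e = 29.5×10³ × 320 = 9440000 N·mm.
Critical point at (x, y) = (45, 167.5) from centroid. f_tx = M·y/J = 207.4 N/mm; f_ty = M·x/J = 55.73 N/mm.
Resultant f_max = √[f_tx² + (f_v + f_ty)²] = √[207.4² + (44.03 + 55.73)²] = 230.2 N/mm.
Capacity per unit length: r_n/Ω = (1/2.0) × 0.6 × 480 × (0.707 × 4) = 407.2 N/mm.
230.2 ≤ 407.2 → adequate.

f_max ≈ 230 N/mm; adequate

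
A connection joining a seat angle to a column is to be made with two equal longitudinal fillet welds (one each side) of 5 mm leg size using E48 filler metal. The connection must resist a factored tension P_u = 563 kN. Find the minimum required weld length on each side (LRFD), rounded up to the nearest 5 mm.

E48XX → F_EXX = 480 MPa.
Throat t_e = 0.707 × 5 = 3.535 mm.
φr_n = 0.75 × 0.6 × 480 × 3.535 × 10⁻³ = 0.7636 kN/mm.
L_req = P_u / φr_n = 563 / 0.7636 = 737.3 mm total.
Per side: 737.3 / 2 = 368.7 mm.
Round up → use L = 370 mm on each side.

L = 370 mm on each side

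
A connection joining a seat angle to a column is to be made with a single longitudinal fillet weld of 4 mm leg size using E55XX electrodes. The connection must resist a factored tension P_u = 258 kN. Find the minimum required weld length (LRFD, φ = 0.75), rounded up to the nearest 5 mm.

E55XX → F_EXX = 550 MPa.
Throat t_e = 0.707 × 4 = 2.828 mm.
φr_n = 0.75 × 0.6 × 550 × 2.828 × 10⁻³ = 0.6999 kN/mm.
L_req = P_u / φr_n = 258 / 0.6999 = 368.6 mm total.
Round up → use L = 370 mm.

L = 370 mm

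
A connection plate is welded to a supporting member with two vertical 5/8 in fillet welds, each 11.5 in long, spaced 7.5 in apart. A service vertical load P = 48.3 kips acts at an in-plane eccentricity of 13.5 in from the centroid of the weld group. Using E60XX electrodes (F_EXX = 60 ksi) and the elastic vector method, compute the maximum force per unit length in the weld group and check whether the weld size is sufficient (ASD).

Total weld length L_w = 23 in. Treat welds as unit-width lines.
Polar moment about centroid: J = 2[d³/12 + d(b/2)²] = 2[11.5³/12 + 11.5×3.75²] = 576.9 in³.
Direct shear f_v = P/L_w = 48.3 / 23 = 2.1 kip/in (vertical).
Torsion M = P·e = 48.3 × 13.5 = 652.05 kip·in.
Critical point at (x, y) = (3.75, 5.75) from centroid. f_tx = M·y/J = 6.499 kip/in; f_ty = M·x/J = 4.238 kip/in.
Resultant f_max = √[f_tx² + (f_v + f_ty)²] = √[6.499² + (2.1 + 4.238)²] = 9.078 kip/in.
Capacity per unit length: r_n/Ω = (1/2.0) × 0.6 × 60 × (0.707 × 0.625) = 7.954 kip/in.
9.078 > 7.954 → NOT adequate.

f_max ≈ 9.08 kip/in; NOT adequate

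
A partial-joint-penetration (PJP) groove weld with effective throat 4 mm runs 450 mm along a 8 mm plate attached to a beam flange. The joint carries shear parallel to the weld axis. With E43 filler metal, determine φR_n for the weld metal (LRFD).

E43XX → F_EXX = 430 MPa.
Effective throat (given) t_e = 4 mm.
A_we = 4 × 450 = 1800 mm².
F_nw = 0.6 F_EXX = 258 MPa.
φR_n = 0.75 × 258 × 1800 × 10⁻³ = 348.3 kN.

φR_n ≈ 348 kN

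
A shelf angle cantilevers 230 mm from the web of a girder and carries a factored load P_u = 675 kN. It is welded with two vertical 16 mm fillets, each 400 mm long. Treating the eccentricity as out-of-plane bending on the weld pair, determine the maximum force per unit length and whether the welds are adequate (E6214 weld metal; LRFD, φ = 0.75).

E62XX → F_EXX = 620 MPa.
L_w = 2 × 400 = 800 mm; section modulus (unit throat) S = 2 × L²/6 = 53330 mm².
Direct shear f_v = P/L_w = 675×10³/800 = 843.8 N/mm.
Moment M = P × e = 675×10³ × 230 = 155250000 N·mm; bending f_b = M/S = 2911 N/mm.
f_max = √(f_v² + f_b²) = √(843.8² + 2911²) = 3031 N/mm.
φr_n = 0.75 × 0.6 × 620 × (0.707 × 16) = 3156 N/mm → adequate.

f_max ≈ 3030 N/mm; adequate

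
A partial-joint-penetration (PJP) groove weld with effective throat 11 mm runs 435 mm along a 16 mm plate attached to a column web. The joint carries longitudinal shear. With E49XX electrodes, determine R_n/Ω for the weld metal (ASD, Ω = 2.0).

R_n/Ω ≈ 703 kN

E49XX → F_EXX = 490 MPa.
Effective throat (given) t_e = 11 mm.
A_we = 11 × 435 = 4785 mm².
F_nw = 0.6 F_EXX = 294 MPa.
R_n/Ω = (294 × 4785) / 2.0 × 10⁻³ = 703.4 kN.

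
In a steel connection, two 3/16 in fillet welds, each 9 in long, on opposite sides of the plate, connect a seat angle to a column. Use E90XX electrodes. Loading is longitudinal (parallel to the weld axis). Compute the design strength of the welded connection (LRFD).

E90XX → F_EXX = 90 ksi.
Effective throat t_e = 0.707 × 0.1875 = 0.1326 in.
Total length L = 18 in; A_we = 0.1326 × 18 = 2.386 in².
F_nw = 0.6 F_EXX = 0.6 × 90 = 54 ksi.
φR_n = 0.75 × 54 × 2.386 = 96.64 kip.

φR_n ≈ 96.6 kip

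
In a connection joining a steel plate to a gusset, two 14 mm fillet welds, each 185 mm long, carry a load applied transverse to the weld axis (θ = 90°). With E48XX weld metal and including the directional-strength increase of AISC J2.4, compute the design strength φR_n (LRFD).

E48XX → F_EXX = 480 MPa.
t_e = 0.707 × 14 = 9.898 mm; A_we = 9.898 × 370 = 3662 mm².
Directional factor: 1.0 + 0.5 sin^1.5(90°) = 1.5.
F_nw = 0.6 × 480 × 1.5 = 432 MPa.
φR_n = 0.75 × 432 × 3662 × 10⁻³ = 1187 kN.

φR_n ≈ 1190 kN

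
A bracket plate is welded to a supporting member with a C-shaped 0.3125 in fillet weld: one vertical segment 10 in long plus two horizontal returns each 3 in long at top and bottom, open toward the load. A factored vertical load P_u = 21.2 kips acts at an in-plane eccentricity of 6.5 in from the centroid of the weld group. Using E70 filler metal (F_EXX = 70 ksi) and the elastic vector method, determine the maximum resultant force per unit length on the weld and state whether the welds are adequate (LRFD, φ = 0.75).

f_max ≈ 3.88 kip/in; adequate

Total weld length L_w = 16 in. Treat welds as unit-width lines.
Centroid: x̄ = 2×3×1.5 / 16 = 0.5625 in from the vertical weld.
Polar moment about centroid: J = I_x + I_y = [10³/12 + 2×3×5²] + [10×0.5625² + 2(3³/12 + 3×0.9375²)] = 246.3 in³.
Direct shear f_v = P/L_w = 21.2 / 16 = 1.325 kip/in (vertical).
Torsion M = P·e = 21.2 × 6.5 = 137.8 kip·in.
Critical point at (x, y) = (2.438, 5) from centroid. f_tx = M·y/J = 2.798 kip/in; f_ty = M·x/J = 1.364 kip/in.
Resultant f_max = √[f_tx² + (f_v + f_ty)²] = √[2.798² + (1.325 + 1.364)²] = 3.88 kip/in.
Capacity per unit length: φr_n = 0.75 × 0.6 × 70 × (0.707 × 0.3125) = 6.96 kip/in.
3.88 ≤ 6.96 → adequate.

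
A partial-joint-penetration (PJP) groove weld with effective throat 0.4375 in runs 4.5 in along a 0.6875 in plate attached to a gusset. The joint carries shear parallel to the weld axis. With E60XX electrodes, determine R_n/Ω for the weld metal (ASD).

R_n/Ω ≈ 35.4 kips

E60XX → F_EXX = 60 ksi.
Effective throat (given) t_e = 0.4375 in.
A_we = 0.4375 × 4.5 = 1.969 in².
F_nw = 0.6 F_EXX = 36 ksi.
R_n/Ω = (36 × 1.969) / 2.0 = 35.44 kips.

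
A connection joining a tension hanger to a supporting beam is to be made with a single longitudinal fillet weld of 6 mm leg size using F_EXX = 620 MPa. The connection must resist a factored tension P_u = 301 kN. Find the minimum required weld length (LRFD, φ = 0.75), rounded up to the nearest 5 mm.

Throat t_e = 0.707 × 6 = 4.242 mm.
φr_n = 0.75 × 0.6 × 620 × 4.242 × 10⁻³ = 1.184 kN/mm.
L_req = P_u / φr_n = 301 / 1.184 = 254.3 mm total.
Round up → use L = 255 mm.

L = 255 mm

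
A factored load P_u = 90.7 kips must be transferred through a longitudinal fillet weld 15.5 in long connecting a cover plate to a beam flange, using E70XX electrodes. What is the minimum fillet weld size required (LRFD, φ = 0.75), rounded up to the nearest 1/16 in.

w = 5/16 in

E70XX → F_EXX = 70 ksi.
Total weld length L = 15.5 in.
Required throat t_e = P_u / (φ × 0.6 F_EXX × L) = 90.7 / (0.75 × 0.6 × 70 × 15.5) = 0.1858 in.
Required leg w = t_e / 0.707 = 0.2628 in → use 5/16 in.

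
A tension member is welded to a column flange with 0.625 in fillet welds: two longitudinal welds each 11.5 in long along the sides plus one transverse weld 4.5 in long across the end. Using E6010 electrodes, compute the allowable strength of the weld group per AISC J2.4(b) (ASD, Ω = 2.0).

R_n/Ω ≈ 219 kips

E60XX → F_EXX = 60 ksi.
t_e = 0.707 × 0.625 = 0.4419 in.
R_nwl = 0.6 × 60 × 0.4419 × 23 = 365.9 kips (longitudinal, 2 welds).
R_nwt = 0.6 × 60 × 0.4419 × 4.5 = 71.58 kips (transverse, base value).
(i) R_nwl + R_nwt = 437.5 kips; (ii) 0.85 R_nwl + 1.5 R_nwt = 418.4 kips.
R_n = max = 437.5 kips [governs: (i)]; R_n/Ω = 218.7 kips.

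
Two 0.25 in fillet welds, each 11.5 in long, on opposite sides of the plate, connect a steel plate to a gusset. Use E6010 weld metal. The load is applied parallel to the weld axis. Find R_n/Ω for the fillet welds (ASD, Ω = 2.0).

E60XX → F_EXX = 60 ksi.
Effective throat t_e = 0.707 × 0.25 = 0.1767 in.
Total length L = 23 in; A_we = 0.1767 × 23 = 4.065 in².
F_nw = 0.6 F_EXX = 0.6 × 60 = 36 ksi.
R_n = 36 × 4.065 = 146.3 kips; R_n/Ω = 146.3/2.0 = 73.17 kips.

R_n/Ω ≈ 73.2 kips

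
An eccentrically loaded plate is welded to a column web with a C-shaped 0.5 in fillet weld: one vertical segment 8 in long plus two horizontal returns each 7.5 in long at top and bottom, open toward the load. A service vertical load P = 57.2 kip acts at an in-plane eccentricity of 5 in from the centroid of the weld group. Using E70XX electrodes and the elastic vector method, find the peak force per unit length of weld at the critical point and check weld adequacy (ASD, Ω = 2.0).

E70XX → F_EXX = 70 ksi.
Total weld length L_w = 23 in. Treat welds as unit-width lines.
Centroid: x̄ = 2×7.5×3.75 / 23 = 2.446 in from the vertical weld.
Polar moment about centroid: J = I_x + I_y = [8³/12 + 2×7.5×4²] + [8×2.446² + 2(7.5³/12 + 7.5×1.304²)] = 426.3 in³.
Direct shear f_v = P/L_w = 57.2 / 23 = 2.487 kip/in (vertical).
Torsion M = P·e = 57.2 × 5 = 286 kip·in.
Critical point at (x, y) = (5.054, 4) from centroid. f_tx = M·y/J = 2.683 kip/in; f_ty = M·x/J = 3.391 kip/in.
Resultant f_max = √[f_tx² + (f_v + f_ty)²] = √[2.683² + (2.487 + 3.391)²] = 6.461 kip/in.
Capacity per unit length: r_n/Ω = (1/2.0) × 0.6 × 70 × (0.707 × 0.5) = 7.423 kip/in.
6.461 ≤ 7.423 → adequate.

f_max ≈ 6.46 kip/in; adequate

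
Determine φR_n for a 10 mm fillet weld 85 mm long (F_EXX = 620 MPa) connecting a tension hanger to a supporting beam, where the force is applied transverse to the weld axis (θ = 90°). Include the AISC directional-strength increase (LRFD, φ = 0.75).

φR_n ≈ 251 kN

t_e = 0.707 × 10 = 7.07 mm; A_we = 7.07 × 85 = 600.9 mm².
Directional factor: 1.0 + 0.5 sin^1.5(90°) = 1.5.
F_nw = 0.6 × 620 × 1.5 = 558 MPa.
φR_n = 0.75 × 558 × 600.9 × 10⁻³ = 251.5 kN.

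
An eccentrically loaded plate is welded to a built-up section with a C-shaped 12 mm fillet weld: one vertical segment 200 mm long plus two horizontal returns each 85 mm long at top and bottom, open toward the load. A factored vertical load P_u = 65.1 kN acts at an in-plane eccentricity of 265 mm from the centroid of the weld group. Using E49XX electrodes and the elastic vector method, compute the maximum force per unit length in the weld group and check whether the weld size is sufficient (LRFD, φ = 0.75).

E49XX → F_EXX = 490 MPa.
Total weld length L_w = 370 mm. Treat welds as unit-width lines.
Centroid: x̄ = 2×85×42.5 / 370 = 19.53 mm from the vertical weld.
Polar moment about centroid: J = I_x + I_y = [200³/12 + 2×85×100²] + [200×19.53² + 2(85³/12 + 85×22.97²)] = 2635000 mm³.
Direct shear f_v = P/L_w = 65.1×10³ / 370 = 175.9 N/mm (vertical).
Torsion M = P·e = 65.1×10³ × 265 = 17251000 N·mm.
Critical point at (x, y) = (65.47, 100) from centroid. f_tx = M·y/J = 654.7 N/mm; f_ty = M·x/J = 428.7 N/mm.
Resultant f_max = √[f_tx² + (f_v + f_ty)²] = √[654.7² + (175.9 + 428.7)²] = 891.2 N/mm.
Capacity per unit length: φr_n = 0.75 × 0.6 × 490 × (0.707 × 12) = 1871 N/mm.
891.2 ≤ 1871 → adequate.

f_max ≈ 891 N/mm; adequate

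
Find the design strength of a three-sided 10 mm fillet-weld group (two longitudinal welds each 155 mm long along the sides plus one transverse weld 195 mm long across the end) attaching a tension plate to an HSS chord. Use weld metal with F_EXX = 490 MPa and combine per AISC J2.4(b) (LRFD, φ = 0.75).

φR_n ≈ 867 kN

t_e = 0.707 × 10 = 7.07 mm.
R_nwl = 0.6 × 490 × 7.07 × 310 × 10⁻³ = 644.4 kN (longitudinal, 2 welds).
R_nwt = 0.6 × 490 × 7.07 × 195 × 10⁻³ = 405.3 kN (transverse, base value).
(i) R_nwl + R_nwt = 1050 kN; (ii) 0.85 R_nwl + 1.5 R_nwt = 1156 kN.
R_n = max = 1156 kN [governs: (ii)]; φR_n = 866.8 kN.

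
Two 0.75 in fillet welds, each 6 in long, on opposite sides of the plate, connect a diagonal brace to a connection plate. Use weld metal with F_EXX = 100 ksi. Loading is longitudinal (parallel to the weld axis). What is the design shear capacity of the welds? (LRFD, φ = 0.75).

Effective throat t_e = 0.707 × 0.75 = 0.5302 in.
Total length L = 12 in; A_we = 0.5302 × 12 = 6.363 in².
F_nw = 0.6 F_EXX = 0.6 × 100 = 60 ksi.
φR_n = 0.75 × 60 × 6.363 = 286.3 kip.

φR_n ≈ 286 kip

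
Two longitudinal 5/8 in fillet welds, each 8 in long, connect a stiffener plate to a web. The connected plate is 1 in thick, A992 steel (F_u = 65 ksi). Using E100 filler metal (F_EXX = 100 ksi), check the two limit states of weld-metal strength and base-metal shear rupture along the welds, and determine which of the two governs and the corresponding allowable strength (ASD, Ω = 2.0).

R_n/Ω ≈ 212 kip (weld metal governs)

t_e = 0.707 × 0.625 = 0.4419 in; L = 16 in.
Weld metal: R_n/Ω = (1/2.0) × 0.6 × 100 × 0.4419 × 16 = 212.1 kip.
Base metal (shear rupture): R_n/Ω = (1/2.0) × 0.6 × 65 × 1 × 16 = 312 kip.
Governing: weld metal.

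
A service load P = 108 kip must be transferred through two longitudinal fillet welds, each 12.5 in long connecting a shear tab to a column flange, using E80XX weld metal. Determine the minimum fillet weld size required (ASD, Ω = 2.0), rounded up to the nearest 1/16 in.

E80XX → F_EXX = 80 ksi.
Total weld length L = 25 in.
Required throat t_e = P × Ω / (0.6 F_EXX × L) = 108 × 2.0 / (0.6 × 80 × 25) = 0.18 in.
Required leg w = t_e / 0.707 = 0.2546 in → use 5/16 in.

w = 5/16 in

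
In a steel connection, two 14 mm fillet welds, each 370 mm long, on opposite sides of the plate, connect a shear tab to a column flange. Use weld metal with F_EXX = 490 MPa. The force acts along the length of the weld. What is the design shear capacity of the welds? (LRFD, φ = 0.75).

φR_n ≈ 1620 kN

Effective throat t_e = 0.707 × 14 = 9.898 mm.
Total length L = 740 mm; A_we = 9.898 × 740 = 7325 mm².
F_nw = 0.6 F_EXX = 0.6 × 490 = 294 MPa.
φR_n = 0.75 × 294 × 7325 × 10⁻³ = 1615 kN.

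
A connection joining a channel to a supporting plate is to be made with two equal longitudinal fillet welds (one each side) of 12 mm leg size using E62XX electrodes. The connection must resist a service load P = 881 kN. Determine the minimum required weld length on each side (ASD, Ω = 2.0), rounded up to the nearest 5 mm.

L = 280 mm on each side

E62XX → F_EXX = 620 MPa.
Throat t_e = 0.707 × 12 = 8.484 mm.
r_n/Ω = (0.6 × 620 × 8.484) / 2.0 = 1578 N/mm = 1.578 kN/mm.
L_req = P / (r_n/Ω) = 881 / 1.578 = 558.3 mm total.
Per side: 558.3 / 2 = 279.1 mm.
Round up → use L = 280 mm on each side.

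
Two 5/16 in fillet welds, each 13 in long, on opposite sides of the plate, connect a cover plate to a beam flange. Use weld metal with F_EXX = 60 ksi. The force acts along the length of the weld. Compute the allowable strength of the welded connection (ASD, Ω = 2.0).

Effective throat t_e = 0.707 × 0.3125 = 0.2209 in.
Total length L = 26 in; A_we = 0.2209 × 26 = 5.744 in².
F_nw = 0.6 F_EXX = 0.6 × 60 = 36 ksi.
R_n = 36 × 5.744 = 206.8 kip; R_n/Ω = 206.8/2.0 = 103.4 kip.

R_n/Ω ≈ 103 kip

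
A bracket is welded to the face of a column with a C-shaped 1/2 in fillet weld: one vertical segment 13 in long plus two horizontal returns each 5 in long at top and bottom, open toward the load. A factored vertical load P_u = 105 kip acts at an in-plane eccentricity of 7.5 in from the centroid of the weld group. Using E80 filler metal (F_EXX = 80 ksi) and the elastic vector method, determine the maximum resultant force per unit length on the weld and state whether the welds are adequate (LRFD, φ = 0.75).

Total weld length L_w = 23 in. Treat welds as unit-width lines.
Centroid: x̄ = 2×5×2.5 / 23 = 1.087 in from the vertical weld.
Polar moment about centroid: J = I_x + I_y = [13³/12 + 2×5×6.5²] + [13×1.087² + 2(5³/12 + 5×1.413²)] = 661.7 in³.
Direct shear f_v = P/L_w = 105 / 23 = 4.565 kip/in (vertical).
Torsion M = P·e = 105 × 7.5 = 787.5 kip·in.
Critical point at (x, y) = (3.913, 6.5) from centroid. f_tx = M·y/J = 7.735 kip/in; f_ty = M·x/J = 4.657 kip/in.
Resultant f_max = √[f_tx² + (f_v + f_ty)²] = √[7.735² + (4.565 + 4.657)²] = 12.04 kip/in.
Capacity per unit length: φr_n = 0.75 × 0.6 × 80 × (0.707 × 0.5) = 12.73 kip/in.
12.04 ≤ 12.73 → adequate.

f_max ≈ 12 kip/in; adequate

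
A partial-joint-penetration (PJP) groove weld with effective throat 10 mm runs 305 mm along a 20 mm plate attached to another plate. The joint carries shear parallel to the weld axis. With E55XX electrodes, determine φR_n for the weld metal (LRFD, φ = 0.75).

φR_n ≈ 755 kN

E55XX → F_EXX = 550 MPa.
Effective throat (given) t_e = 10 mm.
A_we = 10 × 305 = 3050 mm².
F_nw = 0.6 F_EXX = 330 MPa.
φR_n = 0.75 × 330 × 3050 × 10⁻³ = 754.9 kN.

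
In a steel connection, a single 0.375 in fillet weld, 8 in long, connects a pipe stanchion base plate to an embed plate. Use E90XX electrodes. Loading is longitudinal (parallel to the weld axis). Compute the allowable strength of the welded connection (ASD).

E90XX → F_EXX = 90 ksi.
Effective throat t_e = 0.707 × 0.375 = 0.2651 in.
Total length L = 8 in; A_we = 0.2651 × 8 = 2.121 in².
F_nw = 0.6 F_EXX = 0.6 × 90 = 54 ksi.
R_n = 54 × 2.121 = 114.5 kip; R_n/Ω = 114.5/2.0 = 57.27 kip.

R_n/Ω ≈ 57.3 kip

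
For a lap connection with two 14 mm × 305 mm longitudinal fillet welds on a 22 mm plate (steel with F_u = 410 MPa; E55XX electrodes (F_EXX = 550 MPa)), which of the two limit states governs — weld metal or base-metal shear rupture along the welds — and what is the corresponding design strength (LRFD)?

t_e = 0.707 × 14 = 9.898 mm; L = 610 mm.
Weld metal: φR_n = 0.75 × 0.6 × 550 × 9.898 × 610 × 10⁻³ = 1494 kN.
Base metal (shear rupture): φR_n = 0.75 × 0.6 × 410 × 22 × 610 × 10⁻³ = 2476 kN.
Governing: weld metal.

φR_n ≈ 1490 kN (weld metal governs)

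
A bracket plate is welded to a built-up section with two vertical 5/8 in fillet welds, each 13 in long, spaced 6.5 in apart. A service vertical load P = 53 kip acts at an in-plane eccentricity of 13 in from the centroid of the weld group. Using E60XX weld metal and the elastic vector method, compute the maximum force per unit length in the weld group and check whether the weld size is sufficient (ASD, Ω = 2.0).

f_max ≈ 8.91 kip/in; NOT adequate

E60XX → F_EXX = 60 ksi.
Total weld length L_w = 26 in. Treat welds as unit-width lines.
Polar moment about centroid: J = 2[d³/12 + d(b/2)²] = 2[13³/12 + 13×3.25²] = 640.8 in³.
Direct shear f_v = P/L_w = 53 / 26 = 2.038 kip/in (vertical).
Torsion M = P·e = 53 × 13 = 689 kip·in.
Critical point at (x, y) = (3.25, 6.5) from centroid. f_tx = M·y/J = 6.989 kip/in; f_ty = M·x/J = 3.495 kip/in.
Resultant f_max = √[f_tx² + (f_v + f_ty)²] = √[6.989² + (2.038 + 3.495)²] = 8.914 kip/in.
Capacity per unit length: r_n/Ω = (1/2.0) × 0.6 × 60 × (0.707 × 0.625) = 7.954 kip/in.
8.914 > 7.954 → NOT adequate.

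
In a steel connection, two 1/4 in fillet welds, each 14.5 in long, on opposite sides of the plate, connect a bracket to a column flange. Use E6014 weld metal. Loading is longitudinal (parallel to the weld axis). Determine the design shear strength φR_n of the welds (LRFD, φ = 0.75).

φR_n ≈ 138 kip

E60XX → F_EXX = 60 ksi.
Effective throat t_e = 0.707 × 0.25 = 0.1767 in.
Total length L = 29 in; A_we = 0.1767 × 29 = 5.126 in².
F_nw = 0.6 F_EXX = 0.6 × 60 = 36 ksi.
φR_n = 0.75 × 36 × 5.126 = 138.4 kip.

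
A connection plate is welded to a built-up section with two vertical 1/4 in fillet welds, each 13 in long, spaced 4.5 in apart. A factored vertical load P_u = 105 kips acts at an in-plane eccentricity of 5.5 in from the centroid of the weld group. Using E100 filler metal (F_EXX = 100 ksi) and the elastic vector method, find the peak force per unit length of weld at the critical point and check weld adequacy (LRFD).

f_max ≈ 10.1 kip/in; NOT adequate

Total weld length L_w = 26 in. Treat welds as unit-width lines.
Polar moment about centroid: J = 2[d³/12 + d(b/2)²] = 2[13³/12 + 13×2.25²] = 497.8 in³.
Direct shear f_v = P/L_w = 105 / 26 = 4.038 kip/in (vertical).
Torsion M = P·e = 105 × 5.5 = 577.5 kip·in.
Critical point at (x, y) = (2.25, 6.5) from centroid. f_tx = M·y/J = 7.541 kip/in; f_ty = M·x/J = 2.61 kip/in.
Resultant f_max = √[f_tx² + (f_v + f_ty)²] = √[7.541² + (4.038 + 2.61)²] = 10.05 kip/in.
Capacity per unit length: φr_n = 0.75 × 0.6 × 100 × (0.707 × 0.25) = 7.954 kip/in.
10.05 > 7.954 → NOT adequate.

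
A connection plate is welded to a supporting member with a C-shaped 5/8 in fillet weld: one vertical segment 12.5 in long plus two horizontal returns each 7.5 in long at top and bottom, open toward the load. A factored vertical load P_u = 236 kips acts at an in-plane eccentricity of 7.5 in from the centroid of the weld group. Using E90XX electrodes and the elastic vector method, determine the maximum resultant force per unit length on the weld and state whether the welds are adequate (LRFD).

E90XX → F_EXX = 90 ksi.
Total weld length L_w = 27.5 in. Treat welds as unit-width lines.
Centroid: x̄ = 2×7.5×3.75 / 27.5 = 2.045 in from the vertical weld.
Polar moment about centroid: J = I_x + I_y = [12.5³/12 + 2×7.5×6.25²] + [12.5×2.045² + 2(7.5³/12 + 7.5×1.705²)] = 914.9 in³.
Direct shear f_v = P/L_w = 236 / 27.5 = 8.582 kip/in (vertical).
Torsion M = P·e = 236 × 7.5 = 1770 kip·in.
Critical point at (x, y) = (5.455, 6.25) from centroid. f_tx = M·y/J = 12.09 kip/in; f_ty = M·x/J = 10.55 kip/in.
Resultant f_max = √[f_tx² + (f_v + f_ty)²] = √[12.09² + (8.582 + 10.55)²] = 22.63 kip/in.
Capacity per unit length: φr_n = 0.75 × 0.6 × 90 × (0.707 × 0.625) = 17.9 kip/in.
22.63 > 17.9 → NOT adequate.

f_max ≈ 22.6 kip/in; NOT adequate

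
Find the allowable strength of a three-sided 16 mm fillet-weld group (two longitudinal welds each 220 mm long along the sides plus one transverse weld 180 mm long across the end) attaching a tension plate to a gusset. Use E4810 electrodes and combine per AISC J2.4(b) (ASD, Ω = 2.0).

E48XX → F_EXX = 480 MPa.
t_e = 0.707 × 16 = 11.31 mm.
R_nwl = 0.6 × 480 × 11.31 × 440 × 10⁻³ = 1433 kN (longitudinal, 2 welds).
R_nwt = 0.6 × 480 × 11.31 × 180 × 10⁻³ = 586.4 kN (transverse, base value).
(i) R_nwl + R_nwt = 2020 kN; (ii) 0.85 R_nwl + 1.5 R_nwt = 2098 kN.
R_n = max = 2098 kN [governs: (ii)]; R_n/Ω = 1049 kN.

R_n/Ω ≈ 1050 kN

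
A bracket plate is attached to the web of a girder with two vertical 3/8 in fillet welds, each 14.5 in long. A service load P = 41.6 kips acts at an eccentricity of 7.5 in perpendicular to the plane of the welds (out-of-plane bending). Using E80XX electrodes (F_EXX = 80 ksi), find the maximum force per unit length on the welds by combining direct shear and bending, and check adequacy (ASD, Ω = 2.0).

L_w = 2 × 14.5 = 29 in; section modulus (unit throat) S = 2 × L²/6 = 70.08 in².
Direct shear f_v = P/L_w = 41.6/29 = 1.434 kip/in.
Moment M = P × e = 41.6 × 7.5 = 312 kip·in; bending f_b = M/S = 4.452 kip/in.
f_max = √(f_v² + f_b²) = √(1.434² + 4.452²) = 4.677 kip/in.
r_n/Ω = (1/2.0) × 0.6 × 80 × (0.707 × 0.375) = 6.363 kip/in → adequate.

f_max ≈ 4.68 kip/in; adequate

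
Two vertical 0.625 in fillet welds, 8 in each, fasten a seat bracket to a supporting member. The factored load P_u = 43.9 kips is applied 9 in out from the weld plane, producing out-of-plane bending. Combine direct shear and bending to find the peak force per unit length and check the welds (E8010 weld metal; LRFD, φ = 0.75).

E80XX → F_EXX = 80 ksi.
L_w = 2 × 8 = 16 in; section modulus (unit throat) S = 2 × L²/6 = 21.33 in².
Direct shear f_v = P/L_w = 43.9/16 = 2.744 kip/in.
Moment M = P × e = 43.9 × 9 = 395.1 kip·in; bending f_b = M/S = 18.52 kip/in.
f_max = √(f_v² + f_b²) = √(2.744² + 18.52²) = 18.72 kip/in.
φr_n = 0.75 × 0.6 × 80 × (0.707 × 0.625) = 15.91 kip/in → NOT adequate.

f_max ≈ 18.7 kip/in; NOT adequate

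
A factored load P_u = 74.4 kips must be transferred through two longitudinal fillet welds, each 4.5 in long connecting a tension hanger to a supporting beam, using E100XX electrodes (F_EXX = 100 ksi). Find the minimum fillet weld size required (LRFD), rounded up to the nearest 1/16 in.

Total weld length L = 9 in.
Required throat t_e = P_u / (φ × 0.6 F_EXX × L) = 74.4 / (0.75 × 0.6 × 100 × 9) = 0.1837 in.
Required leg w = t_e / 0.707 = 0.2598 in → use 5/16 in.

w = 5/16 in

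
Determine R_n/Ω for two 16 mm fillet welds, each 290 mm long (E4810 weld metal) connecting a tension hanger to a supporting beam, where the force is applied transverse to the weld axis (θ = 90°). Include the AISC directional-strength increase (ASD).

E48XX → F_EXX = 480 MPa.
t_e = 0.707 × 16 = 11.31 mm; A_we = 11.31 × 580 = 6561 mm².
Directional factor: 1.0 + 0.5 sin^1.5(90°) = 1.5.
F_nw = 0.6 × 480 × 1.5 = 432 MPa.
R_n/Ω = (432 × 6561) / 2.0 × 10⁻³ = 1417 kN.

R_n/Ω ≈ 1420 kN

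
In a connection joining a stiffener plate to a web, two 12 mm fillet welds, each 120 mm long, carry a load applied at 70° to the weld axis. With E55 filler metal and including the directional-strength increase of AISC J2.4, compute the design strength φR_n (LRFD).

φR_n ≈ 733 kN

E55XX → F_EXX = 550 MPa.
t_e = 0.707 × 12 = 8.484 mm; A_we = 8.484 × 240 = 2036 mm².
Directional factor: 1.0 + 0.5 sin^1.5(70°) = 1.455.
F_nw = 0.6 × 550 × 1.455 = 480.3 MPa.
φR_n = 0.75 × 480.3 × 2036 × 10⁻³ = 733.5 kN.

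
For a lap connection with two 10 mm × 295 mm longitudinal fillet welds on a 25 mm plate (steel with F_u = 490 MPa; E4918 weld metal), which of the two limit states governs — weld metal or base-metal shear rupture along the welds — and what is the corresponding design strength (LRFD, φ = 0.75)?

E49XX → F_EXX = 490 MPa.
t_e = 0.707 × 10 = 7.07 mm; L = 590 mm.
Weld metal: φR_n = 0.75 × 0.6 × 490 × 7.07 × 590 × 10⁻³ = 919.8 kN.
Base metal (shear rupture): φR_n = 0.75 × 0.6 × 490 × 25 × 590 × 10⁻³ = 3252 kN.
Governing: weld metal.

φR_n ≈ 920 kN (weld metal governs)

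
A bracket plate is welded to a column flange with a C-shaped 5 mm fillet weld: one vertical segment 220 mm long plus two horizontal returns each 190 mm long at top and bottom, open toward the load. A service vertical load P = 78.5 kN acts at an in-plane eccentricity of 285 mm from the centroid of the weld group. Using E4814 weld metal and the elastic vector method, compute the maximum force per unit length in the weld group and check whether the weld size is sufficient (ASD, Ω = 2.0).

f_max ≈ 589 N/mm; NOT adequate

E48XX → F_EXX = 480 MPa.
Total weld length L_w = 600 mm. Treat welds as unit-width lines.
Centroid: x̄ = 2×190×95 / 600 = 60.17 mm from the vertical weld.
Polar moment about centroid: J = I_x + I_y = [220³/12 + 2×190×110²] + [220×60.17² + 2(190³/12 + 190×34.83²)] = 7886000 mm³.
Direct shear f_v = P/L_w = 78.5×10³ / 600 = 130.8 N/mm (vertical).
Torsion M = P·e = 78.5×10³ × 285 = 22372000 N·mm.
Critical point at (x, y) = (129.8, 110) from centroid. f_tx = M·y/J = 312.1 N/mm; f_ty = M·x/J = 368.3 N/mm.
Resultant f_max = √[f_tx² + (f_v + f_ty)²] = √[312.1² + (130.8 + 368.3)²] = 588.7 N/mm.
Capacity per unit length: r_n/Ω = (1/2.0) × 0.6 × 480 × (0.707 × 5) = 509 N/mm.
588.7 > 509 → NOT adequate.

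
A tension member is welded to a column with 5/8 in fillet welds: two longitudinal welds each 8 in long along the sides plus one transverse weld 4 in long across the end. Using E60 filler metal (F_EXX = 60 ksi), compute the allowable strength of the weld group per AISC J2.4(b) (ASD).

R_n/Ω ≈ 159 kip

t_e = 0.707 × 0.625 = 0.4419 in.
R_nwl = 0.6 × 60 × 0.4419 × 16 = 254.5 kip (longitudinal, 2 welds).
R_nwt = 0.6 × 60 × 0.4419 × 4 = 63.63 kip (transverse, base value).
(i) R_nwl + R_nwt = 318.1 kip; (ii) 0.85 R_nwl + 1.5 R_nwt = 311.8 kip.
R_n = max = 318.1 kip [governs: (i)]; R_n/Ω = 159.1 kip.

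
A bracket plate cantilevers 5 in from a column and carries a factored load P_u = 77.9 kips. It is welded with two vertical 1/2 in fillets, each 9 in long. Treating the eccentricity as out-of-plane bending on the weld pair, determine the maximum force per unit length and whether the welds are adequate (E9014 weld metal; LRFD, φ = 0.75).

f_max ≈ 15.1 kip/in; NOT adequate

E90XX → F_EXX = 90 ksi.
L_w = 2 × 9 = 18 in; section modulus (unit throat) S = 2 × L²/6 = 27 in².
Direct shear f_v = P/L_w = 77.9/18 = 4.328 kip/in.
Moment M = P × e = 77.9 × 5 = 389.5 kip·in; bending f_b = M/S = 14.43 kip/in.
f_max = √(f_v² + f_b²) = √(4.328² + 14.43²) = 15.06 kip/in.
φr_n = 0.75 × 0.6 × 90 × (0.707 × 0.5) = 14.32 kip/in → NOT adequate.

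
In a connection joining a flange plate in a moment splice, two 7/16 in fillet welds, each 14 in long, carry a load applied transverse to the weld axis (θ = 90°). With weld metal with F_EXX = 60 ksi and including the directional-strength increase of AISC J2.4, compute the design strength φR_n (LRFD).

t_e = 0.707 × 0.4375 = 0.3093 in; A_we = 0.3093 × 28 = 8.661 in².
Directional factor: 1.0 + 0.5 sin^1.5(90°) = 1.5.
F_nw = 0.6 × 60 × 1.5 = 54 ksi.
φR_n = 0.75 × 54 × 8.661 = 350.8 kip.

φR_n ≈ 351 kip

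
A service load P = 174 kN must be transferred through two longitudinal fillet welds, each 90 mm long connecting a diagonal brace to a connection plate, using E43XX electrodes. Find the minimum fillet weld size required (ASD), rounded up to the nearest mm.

E43XX → F_EXX = 430 MPa.
Total weld length L = 180 mm.
Required throat t_e = P × Ω / (0.6 F_EXX × L) = 174 × 2.0 / (0.6 × 430 × 180 × 10⁻³) = 7.494 mm.
Required leg w = t_e / 0.707 = 10.6 mm → use 11 mm.

w = 11 mm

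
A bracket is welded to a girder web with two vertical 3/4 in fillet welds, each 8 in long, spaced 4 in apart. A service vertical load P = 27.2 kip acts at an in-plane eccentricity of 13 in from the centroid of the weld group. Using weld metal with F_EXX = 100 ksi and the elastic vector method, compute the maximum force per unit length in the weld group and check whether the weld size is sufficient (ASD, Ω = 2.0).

f_max ≈ 11.5 kip/in; adequate

Total weld length L_w = 16 in. Treat welds as unit-width lines.
Polar moment about centroid: J = 2[d³/12 + d(b/2)²] = 2[8³/12 + 8×2²] = 149.3 in³.
Direct shear f_v = P/L_w = 27.2 / 16 = 1.7 kip/in (vertical).
Torsion M = P·e = 27.2 × 13 = 353.6 kip·in.
Critical point at (x, y) = (2, 4) from centroid. f_tx = M·y/J = 9.471 kip/in; f_ty = M·x/J = 4.736 kip/in.
Resultant f_max = √[f_tx² + (f_v + f_ty)²] = √[9.471² + (1.7 + 4.736)²] = 11.45 kip/in.
Capacity per unit length: r_n/Ω = (1/2.0) × 0.6 × 100 × (0.707 × 0.75) = 15.91 kip/in.
11.45 ≤ 15.91 → adequate.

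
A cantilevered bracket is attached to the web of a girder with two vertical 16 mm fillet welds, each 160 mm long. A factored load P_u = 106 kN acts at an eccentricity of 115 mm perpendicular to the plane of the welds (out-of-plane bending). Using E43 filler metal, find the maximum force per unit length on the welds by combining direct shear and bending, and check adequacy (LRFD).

f_max ≈ 1470 N/mm; adequate

E43XX → F_EXX = 430 MPa.
L_w = 2 × 160 = 320 mm; section modulus (unit throat) S = 2 × L²/6 = 8533 mm².
Direct shear f_v = P/L_w = 106×10³/320 = 331.2 N/mm.
Moment M = P × e = 106×10³ × 115 = 12190000 N·mm; bending f_b = M/S = 1429 N/mm.
f_max = √(f_v² + f_b²) = √(331.2² + 1429²) = 1466 N/mm.
φr_n = 0.75 × 0.6 × 430 × (0.707 × 16) = 2189 N/mm → adequate.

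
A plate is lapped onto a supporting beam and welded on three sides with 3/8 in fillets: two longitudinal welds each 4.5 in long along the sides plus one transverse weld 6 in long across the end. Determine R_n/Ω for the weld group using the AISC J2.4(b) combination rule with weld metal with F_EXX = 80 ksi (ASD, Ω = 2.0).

t_e = 0.707 × 0.375 = 0.2651 in.
R_nwl = 0.6 × 80 × 0.2651 × 9 = 114.5 kip (longitudinal, 2 welds).
R_nwt = 0.6 × 80 × 0.2651 × 6 = 76.36 kip (transverse, base value).
(i) R_nwl + R_nwt = 190.9 kip; (ii) 0.85 R_nwl + 1.5 R_nwt = 211.9 kip.
R_n = max = 211.9 kip [governs: (ii)]; R_n/Ω = 105.9 kip.

R_n/Ω ≈ 106 kip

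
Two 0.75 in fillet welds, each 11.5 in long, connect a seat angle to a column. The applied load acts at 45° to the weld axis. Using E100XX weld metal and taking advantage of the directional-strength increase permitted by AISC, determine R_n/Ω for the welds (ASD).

E100XX → F_EXX = 100 ksi.
t_e = 0.707 × 0.75 = 0.5302 in; A_we = 0.5302 × 23 = 12.2 in².
Directional factor: 1.0 + 0.5 sin^1.5(45°) = 1.297.
F_nw = 0.6 × 100 × 1.297 = 77.84 ksi.
R_n/Ω = (77.84 × 12.2) / 2.0 = 474.6 kip.

R_n/Ω ≈ 475 kip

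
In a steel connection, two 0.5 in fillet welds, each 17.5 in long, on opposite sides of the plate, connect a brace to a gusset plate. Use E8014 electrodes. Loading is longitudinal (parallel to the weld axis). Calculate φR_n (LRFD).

φR_n ≈ 445 kips

E80XX → F_EXX = 80 ksi.
Effective throat t_e = 0.707 × 0.5 = 0.3535 in.
Total length L = 35 in; A_we = 0.3535 × 35 = 12.37 in².
F_nw = 0.6 F_EXX = 0.6 × 80 = 48 ksi.
φR_n = 0.75 × 48 × 12.37 = 445.4 kips.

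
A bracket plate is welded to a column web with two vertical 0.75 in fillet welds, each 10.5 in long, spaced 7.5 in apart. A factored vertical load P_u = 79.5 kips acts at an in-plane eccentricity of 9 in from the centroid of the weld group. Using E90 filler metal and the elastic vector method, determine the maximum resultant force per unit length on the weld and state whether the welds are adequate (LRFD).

f_max ≈ 12.1 kip/in; adequate

E90XX → F_EXX = 90 ksi.
Total weld length L_w = 21 in. Treat welds as unit-width lines.
Polar moment about centroid: J = 2[d³/12 + d(b/2)²] = 2[10.5³/12 + 10.5×3.75²] = 488.2 in³.
Direct shear f_v = P/L_w = 79.5 / 21 = 3.786 kip/in (vertical).
Torsion M = P·e = 79.5 × 9 = 715.5 kip·in.
Critical point at (x, y) = (3.75, 5.25) from centroid. f_tx = M·y/J = 7.694 kip/in; f_ty = M·x/J = 5.495 kip/in.
Resultant f_max = √[f_tx² + (f_v + f_ty)²] = √[7.694² + (3.786 + 5.495)²] = 12.06 kip/in.
Capacity per unit length: φr_n = 0.75 × 0.6 × 90 × (0.707 × 0.75) = 21.48 kip/in.
12.06 ≤ 21.48 → adequate.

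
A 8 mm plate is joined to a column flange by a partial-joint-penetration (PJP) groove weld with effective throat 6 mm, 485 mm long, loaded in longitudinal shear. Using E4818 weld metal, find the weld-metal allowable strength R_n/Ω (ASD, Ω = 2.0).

E48XX → F_EXX = 480 MPa.
Effective throat (given) t_e = 6 mm.
A_we = 6 × 485 = 2910 mm².
F_nw = 0.6 F_EXX = 288 MPa.
R_n/Ω = (288 × 2910) / 2.0 × 10⁻³ = 419 kN.

R_n/Ω ≈ 419 kN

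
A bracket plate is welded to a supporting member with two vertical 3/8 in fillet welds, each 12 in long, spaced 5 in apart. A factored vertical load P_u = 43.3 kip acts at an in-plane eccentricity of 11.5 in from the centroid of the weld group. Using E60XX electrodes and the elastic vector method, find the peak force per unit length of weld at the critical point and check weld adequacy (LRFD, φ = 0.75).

E60XX → F_EXX = 60 ksi.
Total weld length L_w = 24 in. Treat welds as unit-width lines.
Polar moment about centroid: J = 2[d³/12 + d(b/2)²] = 2[12³/12 + 12×2.5²] = 438 in³.
Direct shear f_v = P/L_w = 43.3 / 24 = 1.804 kip/in (vertical).
Torsion M = P·e = 43.3 × 11.5 = 497.95 kip·in.
Critical point at (x, y) = (2.5, 6) from centroid. f_tx = M·y/J = 6.821 kip/in; f_ty = M·x/J = 2.842 kip/in.
Resultant f_max = √[f_tx² + (f_v + f_ty)²] = √[6.821² + (1.804 + 2.842)²] = 8.253 kip/in.
Capacity per unit length: φr_n = 0.75 × 0.6 × 60 × (0.707 × 0.375) = 7.158 kip/in.
8.253 > 7.158 → NOT adequate.

f_max ≈ 8.25 kip/in; NOT adequate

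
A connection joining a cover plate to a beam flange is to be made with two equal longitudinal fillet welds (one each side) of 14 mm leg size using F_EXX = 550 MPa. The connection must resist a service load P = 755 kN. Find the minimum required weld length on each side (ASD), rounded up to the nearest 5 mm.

Throat t_e = 0.707 × 14 = 9.898 mm.
r_n/Ω = (0.6 × 550 × 9.898) / 2.0 = 1633 N/mm = 1.633 kN/mm.
L_req = P / (r_n/Ω) = 755 / 1.633 = 462.3 mm total.
Per side: 462.3 / 2 = 231.1 mm.
Round up → use L = 235 mm on each side.

L = 235 mm on each side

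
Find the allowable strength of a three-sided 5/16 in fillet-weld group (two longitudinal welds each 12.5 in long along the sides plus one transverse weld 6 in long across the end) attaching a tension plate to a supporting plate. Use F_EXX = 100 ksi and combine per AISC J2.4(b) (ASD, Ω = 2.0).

R_n/Ω ≈ 205 kip

t_e = 0.707 × 0.3125 = 0.2209 in.
R_nwl = 0.6 × 100 × 0.2209 × 25 = 331.4 kip (longitudinal, 2 welds).
R_nwt = 0.6 × 100 × 0.2209 × 6 = 79.54 kip (transverse, base value).
(i) R_nwl + R_nwt = 410.9 kip; (ii) 0.85 R_nwl + 1.5 R_nwt = 401 kip.
R_n = max = 410.9 kip [governs: (i)]; R_n/Ω = 205.5 kip.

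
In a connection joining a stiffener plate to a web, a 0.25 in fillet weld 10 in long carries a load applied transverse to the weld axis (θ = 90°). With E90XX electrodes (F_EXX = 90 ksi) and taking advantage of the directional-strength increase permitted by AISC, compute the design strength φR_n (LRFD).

φR_n ≈ 107 kips

t_e = 0.707 × 0.25 = 0.1767 in; A_we = 0.1767 × 10 = 1.767 in².
Directional factor: 1.0 + 0.5 sin^1.5(90°) = 1.5.
F_nw = 0.6 × 90 × 1.5 = 81 ksi.
φR_n = 0.75 × 81 × 1.767 = 107.4 kips.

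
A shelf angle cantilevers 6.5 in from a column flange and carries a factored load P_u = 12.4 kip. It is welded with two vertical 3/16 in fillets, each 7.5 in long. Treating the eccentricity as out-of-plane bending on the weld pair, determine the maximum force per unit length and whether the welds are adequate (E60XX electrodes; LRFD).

E60XX → F_EXX = 60 ksi.
L_w = 2 × 7.5 = 15 in; section modulus (unit throat) S = 2 × L²/6 = 18.75 in².
Direct shear f_v = P/L_w = 12.4/15 = 0.8267 kip/in.
Moment M = P × e = 12.4 × 6.5 = 80.6 kip·in; bending f_b = M/S = 4.299 kip/in.
f_max = √(f_v² + f_b²) = √(0.8267² + 4.299²) = 4.377 kip/in.
φr_n = 0.75 × 0.6 × 60 × (0.707 × 0.1875) = 3.579 kip/in → NOT adequate.

f_max ≈ 4.38 kip/in; NOT adequate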